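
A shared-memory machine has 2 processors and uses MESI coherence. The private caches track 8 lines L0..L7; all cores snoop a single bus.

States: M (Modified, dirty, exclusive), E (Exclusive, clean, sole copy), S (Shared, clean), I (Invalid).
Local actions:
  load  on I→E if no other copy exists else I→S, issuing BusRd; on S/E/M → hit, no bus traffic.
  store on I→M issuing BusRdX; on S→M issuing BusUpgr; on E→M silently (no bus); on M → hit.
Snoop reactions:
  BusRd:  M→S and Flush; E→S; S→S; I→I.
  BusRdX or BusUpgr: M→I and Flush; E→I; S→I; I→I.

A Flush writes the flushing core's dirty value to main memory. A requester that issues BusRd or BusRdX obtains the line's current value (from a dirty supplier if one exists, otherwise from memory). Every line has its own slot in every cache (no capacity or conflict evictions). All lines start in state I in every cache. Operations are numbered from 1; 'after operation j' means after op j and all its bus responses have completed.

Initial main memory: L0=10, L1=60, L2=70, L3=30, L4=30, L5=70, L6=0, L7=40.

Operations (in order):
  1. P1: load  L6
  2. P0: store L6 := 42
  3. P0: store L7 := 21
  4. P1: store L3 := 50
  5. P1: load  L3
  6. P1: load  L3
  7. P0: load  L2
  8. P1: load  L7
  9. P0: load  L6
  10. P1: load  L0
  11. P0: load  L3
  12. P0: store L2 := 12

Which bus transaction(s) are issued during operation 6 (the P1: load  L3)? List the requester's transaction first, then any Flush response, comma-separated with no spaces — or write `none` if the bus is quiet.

[1] P1: load  L6 | P0:I, P1:E(0) | bus: BusRd
[2] P0: store L6 := 42 | P0:M(42), P1:I | bus: BusRdX
[3] P0: store L7 := 21 | P0:M(21), P1:I | bus: BusRdX
[4] P1: store L3 := 50 | P0:I, P1:M(50) | bus: BusRdX
[5] P1: load  L3 | P0:I, P1:M(50) | bus: none
[6] P1: load  L3 | P0:I, P1:M(50) | bus: none
[7] P0: load  L2 | P0:E(70), P1:I | bus: BusRd
[8] P1: load  L7 | P0:S(21), P1:S(21) | bus: BusRd,Flush
[9] P0: load  L6 | P0:M(42), P1:I | bus: none
[10] P1: load  L0 | P0:I, P1:E(10) | bus: BusRd
[11] P0: load  L3 | P0:S(50), P1:S(50) | bus: BusRd,Flush
[12] P0: store L2 := 12 | P0:M(12), P1:I | bus: none

bus = none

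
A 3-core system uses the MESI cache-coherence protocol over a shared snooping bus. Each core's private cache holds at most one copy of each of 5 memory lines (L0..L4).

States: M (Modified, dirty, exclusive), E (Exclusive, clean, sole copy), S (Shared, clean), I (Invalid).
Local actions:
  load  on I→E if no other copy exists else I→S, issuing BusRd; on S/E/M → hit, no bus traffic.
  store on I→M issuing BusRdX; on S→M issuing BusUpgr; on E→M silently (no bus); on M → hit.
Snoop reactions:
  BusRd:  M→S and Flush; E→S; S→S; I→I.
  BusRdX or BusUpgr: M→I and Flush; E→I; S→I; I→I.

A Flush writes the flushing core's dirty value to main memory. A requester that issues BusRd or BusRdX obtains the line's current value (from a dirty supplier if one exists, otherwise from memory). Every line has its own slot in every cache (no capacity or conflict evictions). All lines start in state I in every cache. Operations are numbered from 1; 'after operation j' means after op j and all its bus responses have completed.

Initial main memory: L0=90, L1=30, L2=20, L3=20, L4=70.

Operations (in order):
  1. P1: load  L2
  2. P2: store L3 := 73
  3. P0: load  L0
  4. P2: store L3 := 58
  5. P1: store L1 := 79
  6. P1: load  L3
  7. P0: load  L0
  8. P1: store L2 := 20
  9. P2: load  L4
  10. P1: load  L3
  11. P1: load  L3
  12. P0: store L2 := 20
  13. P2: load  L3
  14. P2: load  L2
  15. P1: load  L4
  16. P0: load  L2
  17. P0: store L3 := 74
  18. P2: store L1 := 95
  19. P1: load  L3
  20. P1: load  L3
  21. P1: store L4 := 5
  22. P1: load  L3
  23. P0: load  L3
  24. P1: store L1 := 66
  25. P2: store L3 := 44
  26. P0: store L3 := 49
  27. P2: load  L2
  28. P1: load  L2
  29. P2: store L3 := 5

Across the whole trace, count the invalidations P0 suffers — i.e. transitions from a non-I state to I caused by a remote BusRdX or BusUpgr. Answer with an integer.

step 1: P1: load  L2  ⟶  IEI  (L2)  txn=BusRd  M[L2]=20
step 2: P2: store L3 := 73  ⟶  IIM  (L3)  txn=BusRdX  M[L3]=20
step 3: P0: load  L0  ⟶  EII  (L0)  txn=BusRd  M[L0]=90
step 4: P2: store L3 := 58  ⟶  IIM  (L3)  txn=∅  M[L3]=20
step 5: P1: store L1 := 79  ⟶  IMI  (L1)  txn=BusRdX  M[L1]=30
step 6: P1: load  L3  ⟶  ISS  (L3)  txn=BusRd+Flush  M[L3]=58
step 7: P0: load  L0  ⟶  EII  (L0)  txn=∅  M[L0]=90
step 8: P1: store L2 := 20  ⟶  IMI  (L2)  txn=∅  M[L2]=20
step 9: P2: load  L4  ⟶  IIE  (L4)  txn=BusRd  M[L4]=70
step 10: P1: load  L3  ⟶  ISS  (L3)  txn=∅  M[L3]=58
step 11: P1: load  L3  ⟶  ISS  (L3)  txn=∅  M[L3]=58
step 12: P0: store L2 := 20  ⟶  MII  (L2)  txn=BusRdX+Flush  M[L2]=20
step 13: P2: load  L3  ⟶  ISS  (L3)  txn=∅  M[L3]=58
step 14: P2: load  L2  ⟶  SIS  (L2)  txn=BusRd+Flush  M[L2]=20
step 15: P1: load  L4  ⟶  ISS  (L4)  txn=BusRd  M[L4]=70
step 16: P0: load  L2  ⟶  SIS  (L2)  txn=∅  M[L2]=20
step 17: P0: store L3 := 74  ⟶  MII  (L3)  txn=BusRdX  M[L3]=58
step 18: P2: store L1 := 95  ⟶  IIM  (L1)  txn=BusRdX+Flush  M[L1]=79
step 19: P1: load  L3  ⟶  SSI  (L3)  txn=BusRd+Flush  M[L3]=74
step 20: P1: load  L3  ⟶  SSI  (L3)  txn=∅  M[L3]=74
step 21: P1: store L4 := 5  ⟶  IMI  (L4)  txn=BusUpgr  M[L4]=70
step 22: P1: load  L3  ⟶  SSI  (L3)  txn=∅  M[L3]=74
step 23: P0: load  L3  ⟶  SSI  (L3)  txn=∅  M[L3]=74
step 24: P1: store L1 := 66  ⟶  IMI  (L1)  txn=BusRdX+Flush  M[L1]=95
step 25: P2: store L3 := 44  ⟶  IIM  (L3)  txn=BusRdX  M[L3]=74
step 26: P0: store L3 := 49  ⟶  MII  (L3)  txn=BusRdX+Flush  M[L3]=44
step 27: P2: load  L2  ⟶  SIS  (L2)  txn=∅  M[L2]=20
step 28: P1: load  L2  ⟶  SSS  (L2)  txn=BusRd  M[L2]=20
step 29: P2: store L3 := 5  ⟶  IIM  (L3)  txn=BusRdX+Flush  M[L3]=49

invalidations = 2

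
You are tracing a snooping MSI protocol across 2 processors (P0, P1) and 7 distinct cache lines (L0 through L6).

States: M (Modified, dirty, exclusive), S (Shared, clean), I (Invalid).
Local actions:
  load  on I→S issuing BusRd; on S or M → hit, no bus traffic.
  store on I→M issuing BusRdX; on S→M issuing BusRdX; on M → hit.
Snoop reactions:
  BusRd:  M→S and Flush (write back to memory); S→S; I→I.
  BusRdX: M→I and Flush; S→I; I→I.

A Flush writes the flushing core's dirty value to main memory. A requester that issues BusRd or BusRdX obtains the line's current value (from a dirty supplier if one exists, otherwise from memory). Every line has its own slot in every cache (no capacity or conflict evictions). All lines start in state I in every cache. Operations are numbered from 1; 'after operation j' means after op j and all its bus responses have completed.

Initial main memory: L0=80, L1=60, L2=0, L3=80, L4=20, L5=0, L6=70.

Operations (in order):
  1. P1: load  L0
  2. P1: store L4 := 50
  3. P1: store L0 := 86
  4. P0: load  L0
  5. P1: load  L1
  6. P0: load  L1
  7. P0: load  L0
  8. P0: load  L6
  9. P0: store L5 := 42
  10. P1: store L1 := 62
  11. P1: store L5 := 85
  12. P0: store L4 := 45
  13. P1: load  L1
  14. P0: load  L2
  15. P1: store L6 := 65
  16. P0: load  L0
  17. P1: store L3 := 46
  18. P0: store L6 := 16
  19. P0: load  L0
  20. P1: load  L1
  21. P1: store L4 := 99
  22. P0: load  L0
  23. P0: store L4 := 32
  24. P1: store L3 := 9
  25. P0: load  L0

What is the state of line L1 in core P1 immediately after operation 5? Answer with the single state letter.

[1] P1: load  L0 | P0:I, P1:S(80) | bus: BusRd
[2] P1: store L4 := 50 | P0:I, P1:M(50) | bus: BusRdX
[3] P1: store L0 := 86 | P0:I, P1:M(86) | bus: BusRdX
[4] P0: load  L0 | P0:S(86), P1:S(86) | bus: BusRd,Flush
[5] P1: load  L1 | P0:I, P1:S(60) | bus: BusRd
[6] P0: load  L1 | P0:S(60), P1:S(60) | bus: BusRd
[7] P0: load  L0 | P0:S(86), P1:S(86) | bus: none
[8] P0: load  L6 | P0:S(70), P1:I | bus: BusRd
[9] P0: store L5 := 42 | P0:M(42), P1:I | bus: BusRdX
[10] P1: store L1 := 62 | P0:I, P1:M(62) | bus: BusRdX
[11] P1: store L5 := 85 | P0:I, P1:M(85) | bus: BusRdX,Flush
[12] P0: store L4 := 45 | P0:M(45), P1:I | bus: BusRdX,Flush
[13] P1: load  L1 | P0:I, P1:M(62) | bus: none
[14] P0: load  L2 | P0:S(0), P1:I | bus: BusRd
[15] P1: store L6 := 65 | P0:I, P1:M(65) | bus: BusRdX
[16] P0: load  L0 | P0:S(86), P1:S(86) | bus: none
[17] P1: store L3 := 46 | P0:I, P1:M(46) | bus: BusRdX
[18] P0: store L6 := 16 | P0:M(16), P1:I | bus: BusRdX,Flush
[19] P0: load  L0 | P0:S(86), P1:S(86) | bus: none
[20] P1: load  L1 | P0:I, P1:M(62) | bus: none
[21] P1: store L4 := 99 | P0:I, P1:M(99) | bus: BusRdX,Flush
[22] P0: load  L0 | P0:S(86), P1:S(86) | bus: none
[23] P0: store L4 := 32 | P0:M(32), P1:I | bus: BusRdX,Flush
[24] P1: store L3 := 9 | P0:I, P1:M(9) | bus: none
[25] P0: load  L0 | P0:S(86), P1:S(86) | bus: none

state = S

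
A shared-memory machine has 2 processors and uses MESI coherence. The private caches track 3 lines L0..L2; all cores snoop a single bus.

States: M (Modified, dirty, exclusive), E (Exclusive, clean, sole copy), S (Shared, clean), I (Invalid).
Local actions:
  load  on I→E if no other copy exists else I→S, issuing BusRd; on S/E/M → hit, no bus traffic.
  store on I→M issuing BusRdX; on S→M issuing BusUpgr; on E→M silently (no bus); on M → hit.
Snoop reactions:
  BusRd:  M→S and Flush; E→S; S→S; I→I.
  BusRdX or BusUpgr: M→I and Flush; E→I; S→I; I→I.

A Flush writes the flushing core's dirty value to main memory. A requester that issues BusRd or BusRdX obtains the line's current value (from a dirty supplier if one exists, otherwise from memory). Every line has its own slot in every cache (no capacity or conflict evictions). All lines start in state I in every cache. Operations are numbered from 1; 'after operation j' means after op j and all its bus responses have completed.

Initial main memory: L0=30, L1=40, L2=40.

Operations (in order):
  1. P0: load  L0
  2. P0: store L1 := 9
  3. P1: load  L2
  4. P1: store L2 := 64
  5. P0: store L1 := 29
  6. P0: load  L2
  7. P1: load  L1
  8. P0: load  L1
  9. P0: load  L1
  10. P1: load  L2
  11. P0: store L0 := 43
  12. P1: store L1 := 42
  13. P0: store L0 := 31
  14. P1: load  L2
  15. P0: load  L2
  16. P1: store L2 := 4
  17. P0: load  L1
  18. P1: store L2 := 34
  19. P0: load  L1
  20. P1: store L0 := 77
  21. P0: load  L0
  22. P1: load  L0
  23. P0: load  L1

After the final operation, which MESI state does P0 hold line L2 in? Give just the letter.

state = I

[1] P0: load  L0 | P0:E(30), P1:I | bus: BusRd
[2] P0: store L1 := 9 | P0:M(9), P1:I | bus: BusRdX
[3] P1: load  L2 | P0:I, P1:E(40) | bus: BusRd
[4] P1: store L2 := 64 | P0:I, P1:M(64) | bus: none
[5] P0: store L1 := 29 | P0:M(29), P1:I | bus: none
[6] P0: load  L2 | P0:S(64), P1:S(64) | bus: BusRd,Flush
[7] P1: load  L1 | P0:S(29), P1:S(29) | bus: BusRd,Flush
[8] P0: load  L1 | P0:S(29), P1:S(29) | bus: none
[9] P0: load  L1 | P0:S(29), P1:S(29) | bus: none
[10] P1: load  L2 | P0:S(64), P1:S(64) | bus: none
[11] P0: store L0 := 43 | P0:M(43), P1:I | bus: none
[12] P1: store L1 := 42 | P0:I, P1:M(42) | bus: BusUpgr
[13] P0: store L0 := 31 | P0:M(31), P1:I | bus: none
[14] P1: load  L2 | P0:S(64), P1:S(64) | bus: none
[15] P0: load  L2 | P0:S(64), P1:S(64) | bus: none
[16] P1: store L2 := 4 | P0:I, P1:M(4) | bus: BusUpgr
[17] P0: load  L1 | P0:S(42), P1:S(42) | bus: BusRd,Flush
[18] P1: store L2 := 34 | P0:I, P1:M(34) | bus: none
[19] P0: load  L1 | P0:S(42), P1:S(42) | bus: none
[20] P1: store L0 := 77 | P0:I, P1:M(77) | bus: BusRdX,Flush
[21] P0: load  L0 | P0:S(77), P1:S(77) | bus: BusRd,Flush
[22] P1: load  L0 | P0:S(77), P1:S(77) | bus: none
[23] P0: load  L1 | P0:S(42), P1:S(42) | bus: none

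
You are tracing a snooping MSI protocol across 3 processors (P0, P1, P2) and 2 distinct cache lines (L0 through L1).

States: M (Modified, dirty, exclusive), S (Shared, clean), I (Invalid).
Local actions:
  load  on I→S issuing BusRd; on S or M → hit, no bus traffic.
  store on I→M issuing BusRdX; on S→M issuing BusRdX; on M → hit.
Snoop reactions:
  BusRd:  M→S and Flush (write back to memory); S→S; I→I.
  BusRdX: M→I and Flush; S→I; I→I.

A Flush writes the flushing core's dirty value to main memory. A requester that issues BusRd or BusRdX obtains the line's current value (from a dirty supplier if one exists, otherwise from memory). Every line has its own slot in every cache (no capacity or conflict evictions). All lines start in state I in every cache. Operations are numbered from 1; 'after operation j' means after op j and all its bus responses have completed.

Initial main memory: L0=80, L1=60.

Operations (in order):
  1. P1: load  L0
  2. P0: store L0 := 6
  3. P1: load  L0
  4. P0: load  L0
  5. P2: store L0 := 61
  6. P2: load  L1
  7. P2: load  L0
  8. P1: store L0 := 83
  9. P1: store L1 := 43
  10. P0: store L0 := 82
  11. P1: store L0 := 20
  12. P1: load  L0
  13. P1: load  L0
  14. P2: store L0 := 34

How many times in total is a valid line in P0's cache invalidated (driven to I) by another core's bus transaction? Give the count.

invalidations = 2

  op1 P1: load  L0 → I/S/I on L0; bus BusRd; mem=80
  op2 P0: store L0 := 6 → M/I/I on L0; bus BusRdX; mem=80
  op3 P1: load  L0 → S/S/I on L0; bus BusRd Flush; mem=6
  op4 P0: load  L0 → S/S/I on L0; bus (none); mem=6
  op5 P2: store L0 := 61 → I/I/M on L0; bus BusRdX; mem=6
  op6 P2: load  L1 → I/I/S on L1; bus BusRd; mem=60
  op7 P2: load  L0 → I/I/M on L0; bus (none); mem=6
  op8 P1: store L0 := 83 → I/M/I on L0; bus BusRdX Flush; mem=61
  op9 P1: store L1 := 43 → I/M/I on L1; bus BusRdX; mem=60
  op10 P0: store L0 := 82 → M/I/I on L0; bus BusRdX Flush; mem=83
  op11 P1: store L0 := 20 → I/M/I on L0; bus BusRdX Flush; mem=82
  op12 P1: load  L0 → I/M/I on L0; bus (none); mem=82
  op13 P1: load  L0 → I/M/I on L0; bus (none); mem=82
  op14 P2: store L0 := 34 → I/I/M on L0; bus BusRdX Flush; mem=20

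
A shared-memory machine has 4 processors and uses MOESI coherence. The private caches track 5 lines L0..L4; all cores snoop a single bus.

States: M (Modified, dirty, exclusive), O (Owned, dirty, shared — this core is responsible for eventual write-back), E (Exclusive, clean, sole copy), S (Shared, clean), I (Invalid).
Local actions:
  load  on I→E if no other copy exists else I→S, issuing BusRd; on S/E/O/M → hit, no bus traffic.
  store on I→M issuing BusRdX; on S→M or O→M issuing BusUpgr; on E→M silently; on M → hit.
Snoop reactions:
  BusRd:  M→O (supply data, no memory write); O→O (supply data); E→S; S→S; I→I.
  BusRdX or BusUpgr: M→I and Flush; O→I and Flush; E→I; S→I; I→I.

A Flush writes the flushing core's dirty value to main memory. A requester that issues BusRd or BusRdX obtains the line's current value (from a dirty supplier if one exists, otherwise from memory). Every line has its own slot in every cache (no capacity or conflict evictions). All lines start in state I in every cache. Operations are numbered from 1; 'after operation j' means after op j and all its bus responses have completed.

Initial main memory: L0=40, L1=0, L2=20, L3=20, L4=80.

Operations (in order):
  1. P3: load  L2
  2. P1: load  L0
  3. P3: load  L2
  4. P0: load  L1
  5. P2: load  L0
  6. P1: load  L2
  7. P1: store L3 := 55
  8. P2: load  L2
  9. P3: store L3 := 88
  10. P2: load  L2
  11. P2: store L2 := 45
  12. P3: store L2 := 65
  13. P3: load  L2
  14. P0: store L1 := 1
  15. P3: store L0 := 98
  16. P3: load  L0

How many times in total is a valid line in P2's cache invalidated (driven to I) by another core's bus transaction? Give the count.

invalidations = 2

1. P3: load  L2  bus=[BusRd]  L2: P0=I P1=I P2=I P3=E  mem[L2]=20
2. P1: load  L0  bus=[BusRd]  L0: P0=I P1=E P2=I P3=I  mem[L0]=40
3. P3: load  L2  bus=[-]  L2: P0=I P1=I P2=I P3=E  mem[L2]=20
4. P0: load  L1  bus=[BusRd]  L1: P0=E P1=I P2=I P3=I  mem[L1]=0
5. P2: load  L0  bus=[BusRd]  L0: P0=I P1=S P2=S P3=I  mem[L0]=40
6. P1: load  L2  bus=[BusRd]  L2: P0=I P1=S P2=I P3=S  mem[L2]=20
7. P1: store L3 := 55  bus=[BusRdX]  L3: P0=I P1=M P2=I P3=I  mem[L3]=20
8. P2: load  L2  bus=[BusRd]  L2: P0=I P1=S P2=S P3=S  mem[L2]=20
9. P3: store L3 := 88  bus=[BusRdX,Flush]  L3: P0=I P1=I P2=I P3=M  mem[L3]=55
10. P2: load  L2  bus=[-]  L2: P0=I P1=S P2=S P3=S  mem[L2]=20
11. P2: store L2 := 45  bus=[BusUpgr]  L2: P0=I P1=I P2=M P3=I  mem[L2]=20
12. P3: store L2 := 65  bus=[BusRdX,Flush]  L2: P0=I P1=I P2=I P3=M  mem[L2]=45
13. P3: load  L2  bus=[-]  L2: P0=I P1=I P2=I P3=M  mem[L2]=45
14. P0: store L1 := 1  bus=[-]  L1: P0=M P1=I P2=I P3=I  mem[L1]=0
15. P3: store L0 := 98  bus=[BusRdX]  L0: P0=I P1=I P2=I P3=M  mem[L0]=40
16. P3: load  L0  bus=[-]  L0: P0=I P1=I P2=I P3=M  mem[L0]=40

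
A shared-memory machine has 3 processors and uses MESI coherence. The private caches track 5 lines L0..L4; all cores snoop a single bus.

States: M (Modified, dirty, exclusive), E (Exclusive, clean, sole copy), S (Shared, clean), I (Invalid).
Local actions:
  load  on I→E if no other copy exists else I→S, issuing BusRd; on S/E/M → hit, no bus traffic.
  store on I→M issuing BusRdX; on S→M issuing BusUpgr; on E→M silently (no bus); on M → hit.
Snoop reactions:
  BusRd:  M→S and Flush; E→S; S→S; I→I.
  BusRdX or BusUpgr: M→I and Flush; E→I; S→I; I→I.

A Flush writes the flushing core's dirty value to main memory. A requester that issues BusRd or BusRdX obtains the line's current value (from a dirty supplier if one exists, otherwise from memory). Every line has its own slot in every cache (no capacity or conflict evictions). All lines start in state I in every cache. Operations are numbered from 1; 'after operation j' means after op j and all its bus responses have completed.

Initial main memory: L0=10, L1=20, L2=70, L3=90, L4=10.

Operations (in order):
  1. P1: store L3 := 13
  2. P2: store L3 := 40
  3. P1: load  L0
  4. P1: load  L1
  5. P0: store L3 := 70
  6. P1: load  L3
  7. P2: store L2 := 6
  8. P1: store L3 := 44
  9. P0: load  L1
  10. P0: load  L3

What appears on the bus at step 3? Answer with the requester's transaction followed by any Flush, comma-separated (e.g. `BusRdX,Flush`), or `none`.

[1] P1: store L3 := 13 | P0:I, P1:M(13), P2:I | bus: BusRdX
[2] P2: store L3 := 40 | P0:I, P1:I, P2:M(40) | bus: BusRdX,Flush
[3] P1: load  L0 | P0:I, P1:E(10), P2:I | bus: BusRd
[4] P1: load  L1 | P0:I, P1:E(20), P2:I | bus: BusRd
[5] P0: store L3 := 70 | P0:M(70), P1:I, P2:I | bus: BusRdX,Flush
[6] P1: load  L3 | P0:S(70), P1:S(70), P2:I | bus: BusRd,Flush
[7] P2: store L2 := 6 | P0:I, P1:I, P2:M(6) | bus: BusRdX
[8] P1: store L3 := 44 | P0:I, P1:M(44), P2:I | bus: BusUpgr
[9] P0: load  L1 | P0:S(20), P1:S(20), P2:I | bus: BusRd
[10] P0: load  L3 | P0:S(44), P1:S(44), P2:I | bus: BusRd,Flush

bus = BusRd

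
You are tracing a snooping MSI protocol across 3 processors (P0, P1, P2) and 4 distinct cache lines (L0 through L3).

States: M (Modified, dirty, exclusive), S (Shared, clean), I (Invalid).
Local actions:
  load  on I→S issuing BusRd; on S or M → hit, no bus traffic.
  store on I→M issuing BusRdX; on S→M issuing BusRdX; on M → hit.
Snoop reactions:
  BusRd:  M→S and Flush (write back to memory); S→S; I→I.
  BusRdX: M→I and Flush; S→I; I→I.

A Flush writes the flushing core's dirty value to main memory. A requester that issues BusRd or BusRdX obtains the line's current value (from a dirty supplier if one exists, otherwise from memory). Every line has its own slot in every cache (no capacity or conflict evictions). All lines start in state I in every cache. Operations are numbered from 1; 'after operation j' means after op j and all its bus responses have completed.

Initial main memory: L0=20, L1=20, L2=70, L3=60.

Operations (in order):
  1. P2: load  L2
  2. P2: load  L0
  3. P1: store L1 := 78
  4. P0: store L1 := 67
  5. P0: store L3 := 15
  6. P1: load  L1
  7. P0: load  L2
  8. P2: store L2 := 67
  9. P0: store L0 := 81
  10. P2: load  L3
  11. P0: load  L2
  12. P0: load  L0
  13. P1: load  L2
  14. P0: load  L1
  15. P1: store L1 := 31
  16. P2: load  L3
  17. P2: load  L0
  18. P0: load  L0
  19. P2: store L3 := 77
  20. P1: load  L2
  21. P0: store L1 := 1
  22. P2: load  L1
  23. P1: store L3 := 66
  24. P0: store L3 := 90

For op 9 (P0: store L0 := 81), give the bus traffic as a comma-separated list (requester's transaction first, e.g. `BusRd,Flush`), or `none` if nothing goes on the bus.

  op1 P2: load  L2 → I/I/S on L2; bus BusRd; mem=70
  op2 P2: load  L0 → I/I/S on L0; bus BusRd; mem=20
  op3 P1: store L1 := 78 → I/M/I on L1; bus BusRdX; mem=20
  op4 P0: store L1 := 67 → M/I/I on L1; bus BusRdX Flush; mem=78
  op5 P0: store L3 := 15 → M/I/I on L3; bus BusRdX; mem=60
  op6 P1: load  L1 → S/S/I on L1; bus BusRd Flush; mem=67
  op7 P0: load  L2 → S/I/S on L2; bus BusRd; mem=70
  op8 P2: store L2 := 67 → I/I/M on L2; bus BusRdX; mem=70
  op9 P0: store L0 := 81 → M/I/I on L0; bus BusRdX; mem=20
  op10 P2: load  L3 → S/I/S on L3; bus BusRd Flush; mem=15
  op11 P0: load  L2 → S/I/S on L2; bus BusRd Flush; mem=67
  op12 P0: load  L0 → M/I/I on L0; bus (none); mem=20
  op13 P1: load  L2 → S/S/S on L2; bus BusRd; mem=67
  op14 P0: load  L1 → S/S/I on L1; bus (none); mem=67
  op15 P1: store L1 := 31 → I/M/I on L1; bus BusRdX; mem=67
  op16 P2: load  L3 → S/I/S on L3; bus (none); mem=15
  op17 P2: load  L0 → S/I/S on L0; bus BusRd Flush; mem=81
  op18 P0: load  L0 → S/I/S on L0; bus (none); mem=81
  op19 P2: store L3 := 77 → I/I/M on L3; bus BusRdX; mem=15
  op20 P1: load  L2 → S/S/S on L2; bus (none); mem=67
  op21 P0: store L1 := 1 → M/I/I on L1; bus BusRdX Flush; mem=31
  op22 P2: load  L1 → S/I/S on L1; bus BusRd Flush; mem=1
  op23 P1: store L3 := 66 → I/M/I on L3; bus BusRdX Flush; mem=77
  op24 P0: store L3 := 90 → M/I/I on L3; bus BusRdX Flush; mem=66

bus = BusRdX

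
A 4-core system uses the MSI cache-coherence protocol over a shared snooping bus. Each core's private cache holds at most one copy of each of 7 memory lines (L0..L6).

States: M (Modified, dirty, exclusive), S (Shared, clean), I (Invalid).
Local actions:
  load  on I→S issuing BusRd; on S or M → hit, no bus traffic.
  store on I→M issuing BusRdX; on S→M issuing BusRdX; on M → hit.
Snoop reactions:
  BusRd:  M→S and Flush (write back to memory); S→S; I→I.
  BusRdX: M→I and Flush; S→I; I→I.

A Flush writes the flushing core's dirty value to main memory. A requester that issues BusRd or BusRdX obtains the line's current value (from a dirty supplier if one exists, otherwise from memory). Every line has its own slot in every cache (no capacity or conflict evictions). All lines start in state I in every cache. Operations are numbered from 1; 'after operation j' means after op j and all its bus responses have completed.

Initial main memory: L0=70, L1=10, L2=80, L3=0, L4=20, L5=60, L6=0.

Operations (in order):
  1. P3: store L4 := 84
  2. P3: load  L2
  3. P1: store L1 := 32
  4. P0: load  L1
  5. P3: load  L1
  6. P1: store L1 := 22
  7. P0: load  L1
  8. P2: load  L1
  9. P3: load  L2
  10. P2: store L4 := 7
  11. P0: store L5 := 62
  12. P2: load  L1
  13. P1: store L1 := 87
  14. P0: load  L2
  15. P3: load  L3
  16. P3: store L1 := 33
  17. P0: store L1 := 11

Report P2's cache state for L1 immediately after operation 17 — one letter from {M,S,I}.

state = I

  op1 P3: store L4 := 84 → I/I/I/M on L4; bus BusRdX; mem=20
  op2 P3: load  L2 → I/I/I/S on L2; bus BusRd; mem=80
  op3 P1: store L1 := 32 → I/M/I/I on L1; bus BusRdX; mem=10
  op4 P0: load  L1 → S/S/I/I on L1; bus BusRd Flush; mem=32
  op5 P3: load  L1 → S/S/I/S on L1; bus BusRd; mem=32
  op6 P1: store L1 := 22 → I/M/I/I on L1; bus BusRdX; mem=32
  op7 P0: load  L1 → S/S/I/I on L1; bus BusRd Flush; mem=22
  op8 P2: load  L1 → S/S/S/I on L1; bus BusRd; mem=22
  op9 P3: load  L2 → I/I/I/S on L2; bus (none); mem=80
  op10 P2: store L4 := 7 → I/I/M/I on L4; bus BusRdX Flush; mem=84
  op11 P0: store L5 := 62 → M/I/I/I on L5; bus BusRdX; mem=60
  op12 P2: load  L1 → S/S/S/I on L1; bus (none); mem=22
  op13 P1: store L1 := 87 → I/M/I/I on L1; bus BusRdX; mem=22
  op14 P0: load  L2 → S/I/I/S on L2; bus BusRd; mem=80
  op15 P3: load  L3 → I/I/I/S on L3; bus BusRd; mem=0
  op16 P3: store L1 := 33 → I/I/I/M on L1; bus BusRdX Flush; mem=87
  op17 P0: store L1 := 11 → M/I/I/I on L1; bus BusRdX Flush; mem=33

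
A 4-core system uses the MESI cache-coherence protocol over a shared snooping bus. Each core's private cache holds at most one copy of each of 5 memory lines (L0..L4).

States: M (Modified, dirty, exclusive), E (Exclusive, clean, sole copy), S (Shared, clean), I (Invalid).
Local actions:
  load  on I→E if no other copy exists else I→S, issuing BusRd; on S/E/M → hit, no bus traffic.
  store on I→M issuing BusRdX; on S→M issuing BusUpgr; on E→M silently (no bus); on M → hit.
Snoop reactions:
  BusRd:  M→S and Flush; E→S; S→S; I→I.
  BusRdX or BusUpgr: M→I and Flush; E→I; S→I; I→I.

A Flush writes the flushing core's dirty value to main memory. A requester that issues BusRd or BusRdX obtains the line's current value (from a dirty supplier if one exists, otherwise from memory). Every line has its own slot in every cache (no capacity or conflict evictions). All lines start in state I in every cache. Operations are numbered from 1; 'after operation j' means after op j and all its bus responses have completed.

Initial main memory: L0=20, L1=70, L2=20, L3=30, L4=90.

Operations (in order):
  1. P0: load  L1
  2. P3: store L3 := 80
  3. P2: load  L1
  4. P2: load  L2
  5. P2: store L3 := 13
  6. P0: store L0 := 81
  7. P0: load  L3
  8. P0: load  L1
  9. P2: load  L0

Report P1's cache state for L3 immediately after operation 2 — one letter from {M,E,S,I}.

state = I

1. P0: load  L1  bus=[BusRd]  L1: P0=E P1=I P2=I P3=I  mem[L1]=70
2. P3: store L3 := 80  bus=[BusRdX]  L3: P0=I P1=I P2=I P3=M  mem[L3]=30
3. P2: load  L1  bus=[BusRd]  L1: P0=S P1=I P2=S P3=I  mem[L1]=70
4. P2: load  L2  bus=[BusRd]  L2: P0=I P1=I P2=E P3=I  mem[L2]=20
5. P2: store L3 := 13  bus=[BusRdX,Flush]  L3: P0=I P1=I P2=M P3=I  mem[L3]=80
6. P0: store L0 := 81  bus=[BusRdX]  L0: P0=M P1=I P2=I P3=I  mem[L0]=20
7. P0: load  L3  bus=[BusRd,Flush]  L3: P0=S P1=I P2=S P3=I  mem[L3]=13
8. P0: load  L1  bus=[-]  L1: P0=S P1=I P2=S P3=I  mem[L1]=70
9. P2: load  L0  bus=[BusRd,Flush]  L0: P0=S P1=I P2=S P3=I  mem[L0]=81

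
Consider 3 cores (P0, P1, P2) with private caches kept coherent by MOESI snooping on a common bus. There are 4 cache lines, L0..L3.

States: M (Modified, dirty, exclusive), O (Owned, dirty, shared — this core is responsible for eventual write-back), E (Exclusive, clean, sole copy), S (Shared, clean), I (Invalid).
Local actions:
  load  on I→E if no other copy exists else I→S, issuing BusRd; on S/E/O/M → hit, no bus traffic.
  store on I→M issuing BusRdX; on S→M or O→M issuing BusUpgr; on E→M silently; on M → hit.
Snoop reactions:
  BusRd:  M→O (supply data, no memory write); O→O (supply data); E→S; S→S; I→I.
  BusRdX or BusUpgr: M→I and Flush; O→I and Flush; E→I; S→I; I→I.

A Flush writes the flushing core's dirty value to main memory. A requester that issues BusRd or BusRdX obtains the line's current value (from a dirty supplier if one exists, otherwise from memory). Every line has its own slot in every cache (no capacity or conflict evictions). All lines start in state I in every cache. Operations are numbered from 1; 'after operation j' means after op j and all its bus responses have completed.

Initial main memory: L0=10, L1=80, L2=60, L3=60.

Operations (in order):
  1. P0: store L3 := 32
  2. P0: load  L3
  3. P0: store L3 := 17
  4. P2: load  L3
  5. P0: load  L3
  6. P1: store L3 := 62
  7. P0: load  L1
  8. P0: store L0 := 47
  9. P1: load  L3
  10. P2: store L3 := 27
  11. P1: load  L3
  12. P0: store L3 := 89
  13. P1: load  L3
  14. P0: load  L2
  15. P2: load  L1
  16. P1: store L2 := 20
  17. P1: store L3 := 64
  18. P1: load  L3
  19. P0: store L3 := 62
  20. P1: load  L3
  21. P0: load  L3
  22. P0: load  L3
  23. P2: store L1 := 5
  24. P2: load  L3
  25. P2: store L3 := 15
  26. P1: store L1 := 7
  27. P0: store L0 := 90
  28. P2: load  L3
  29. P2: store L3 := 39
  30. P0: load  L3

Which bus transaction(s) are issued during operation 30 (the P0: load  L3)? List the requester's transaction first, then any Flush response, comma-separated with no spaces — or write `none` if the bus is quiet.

bus = BusRd

1. P0: store L3 := 32  bus=[BusRdX]  L3: P0=M P1=I P2=I  mem[L3]=60
2. P0: load  L3  bus=[-]  L3: P0=M P1=I P2=I  mem[L3]=60
3. P0: store L3 := 17  bus=[-]  L3: P0=M P1=I P2=I  mem[L3]=60
4. P2: load  L3  bus=[BusRd]  L3: P0=O P1=I P2=S  mem[L3]=60
5. P0: load  L3  bus=[-]  L3: P0=O P1=I P2=S  mem[L3]=60
6. P1: store L3 := 62  bus=[BusRdX,Flush]  L3: P0=I P1=M P2=I  mem[L3]=17
7. P0: load  L1  bus=[BusRd]  L1: P0=E P1=I P2=I  mem[L1]=80
8. P0: store L0 := 47  bus=[BusRdX]  L0: P0=M P1=I P2=I  mem[L0]=10
9. P1: load  L3  bus=[-]  L3: P0=I P1=M P2=I  mem[L3]=17
10. P2: store L3 := 27  bus=[BusRdX,Flush]  L3: P0=I P1=I P2=M  mem[L3]=62
11. P1: load  L3  bus=[BusRd]  L3: P0=I P1=S P2=O  mem[L3]=62
12. P0: store L3 := 89  bus=[BusRdX,Flush]  L3: P0=M P1=I P2=I  mem[L3]=27
13. P1: load  L3  bus=[BusRd]  L3: P0=O P1=S P2=I  mem[L3]=27
14. P0: load  L2  bus=[BusRd]  L2: P0=E P1=I P2=I  mem[L2]=60
15. P2: load  L1  bus=[BusRd]  L1: P0=S P1=I P2=S  mem[L1]=80
16. P1: store L2 := 20  bus=[BusRdX]  L2: P0=I P1=M P2=I  mem[L2]=60
17. P1: store L3 := 64  bus=[BusUpgr,Flush]  L3: P0=I P1=M P2=I  mem[L3]=89
18. P1: load  L3  bus=[-]  L3: P0=I P1=M P2=I  mem[L3]=89
19. P0: store L3 := 62  bus=[BusRdX,Flush]  L3: P0=M P1=I P2=I  mem[L3]=64
20. P1: load  L3  bus=[BusRd]  L3: P0=O P1=S P2=I  mem[L3]=64
21. P0: load  L3  bus=[-]  L3: P0=O P1=S P2=I  mem[L3]=64
22. P0: load  L3  bus=[-]  L3: P0=O P1=S P2=I  mem[L3]=64
23. P2: store L1 := 5  bus=[BusUpgr]  L1: P0=I P1=I P2=M  mem[L1]=80
24. P2: load  L3  bus=[BusRd]  L3: P0=O P1=S P2=S  mem[L3]=64
25. P2: store L3 := 15  bus=[BusUpgr,Flush]  L3: P0=I P1=I P2=M  mem[L3]=62
26. P1: store L1 := 7  bus=[BusRdX,Flush]  L1: P0=I P1=M P2=I  mem[L1]=5
27. P0: store L0 := 90  bus=[-]  L0: P0=M P1=I P2=I  mem[L0]=10
28. P2: load  L3  bus=[-]  L3: P0=I P1=I P2=M  mem[L3]=62
29. P2: store L3 := 39  bus=[-]  L3: P0=I P1=I P2=M  mem[L3]=62
30. P0: load  L3  bus=[BusRd]  L3: P0=S P1=I P2=O  mem[L3]=62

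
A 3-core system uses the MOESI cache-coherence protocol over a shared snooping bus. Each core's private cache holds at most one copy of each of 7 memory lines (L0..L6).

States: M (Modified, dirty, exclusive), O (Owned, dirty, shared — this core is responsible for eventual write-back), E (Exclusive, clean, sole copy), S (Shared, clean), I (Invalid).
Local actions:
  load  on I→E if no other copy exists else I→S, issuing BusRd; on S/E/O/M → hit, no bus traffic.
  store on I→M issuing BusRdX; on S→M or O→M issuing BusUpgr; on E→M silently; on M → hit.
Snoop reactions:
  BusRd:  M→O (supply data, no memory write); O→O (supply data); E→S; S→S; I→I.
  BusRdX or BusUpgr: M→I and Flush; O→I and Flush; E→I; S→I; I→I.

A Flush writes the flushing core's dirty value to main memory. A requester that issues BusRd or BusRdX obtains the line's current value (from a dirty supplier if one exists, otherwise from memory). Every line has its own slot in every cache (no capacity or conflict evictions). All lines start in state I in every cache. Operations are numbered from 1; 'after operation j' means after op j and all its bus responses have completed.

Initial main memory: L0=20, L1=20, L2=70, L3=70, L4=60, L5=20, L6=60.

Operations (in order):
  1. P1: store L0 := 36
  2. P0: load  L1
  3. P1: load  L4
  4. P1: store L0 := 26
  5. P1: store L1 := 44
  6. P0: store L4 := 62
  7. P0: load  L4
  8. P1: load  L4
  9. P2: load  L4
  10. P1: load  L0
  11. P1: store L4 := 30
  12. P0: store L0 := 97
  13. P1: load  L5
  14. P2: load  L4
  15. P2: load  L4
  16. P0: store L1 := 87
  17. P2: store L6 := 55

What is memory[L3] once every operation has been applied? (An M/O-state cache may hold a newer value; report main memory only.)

memory[L3] = 70

[1] P1: store L0 := 36 | P0:I, P1:M(36), P2:I | bus: BusRdX
[2] P0: load  L1 | P0:E(20), P1:I, P2:I | bus: BusRd
[3] P1: load  L4 | P0:I, P1:E(60), P2:I | bus: BusRd
[4] P1: store L0 := 26 | P0:I, P1:M(26), P2:I | bus: none
[5] P1: store L1 := 44 | P0:I, P1:M(44), P2:I | bus: BusRdX
[6] P0: store L4 := 62 | P0:M(62), P1:I, P2:I | bus: BusRdX
[7] P0: load  L4 | P0:M(62), P1:I, P2:I | bus: none
[8] P1: load  L4 | P0:O(62), P1:S(62), P2:I | bus: BusRd
[9] P2: load  L4 | P0:O(62), P1:S(62), P2:S(62) | bus: BusRd
[10] P1: load  L0 | P0:I, P1:M(26), P2:I | bus: none
[11] P1: store L4 := 30 | P0:I, P1:M(30), P2:I | bus: BusUpgr,Flush
[12] P0: store L0 := 97 | P0:M(97), P1:I, P2:I | bus: BusRdX,Flush
[13] P1: load  L5 | P0:I, P1:E(20), P2:I | bus: BusRd
[14] P2: load  L4 | P0:I, P1:O(30), P2:S(30) | bus: BusRd
[15] P2: load  L4 | P0:I, P1:O(30), P2:S(30) | bus: none
[16] P0: store L1 := 87 | P0:M(87), P1:I, P2:I | bus: BusRdX,Flush
[17] P2: store L6 := 55 | P0:I, P1:I, P2:M(55) | bus: BusRdX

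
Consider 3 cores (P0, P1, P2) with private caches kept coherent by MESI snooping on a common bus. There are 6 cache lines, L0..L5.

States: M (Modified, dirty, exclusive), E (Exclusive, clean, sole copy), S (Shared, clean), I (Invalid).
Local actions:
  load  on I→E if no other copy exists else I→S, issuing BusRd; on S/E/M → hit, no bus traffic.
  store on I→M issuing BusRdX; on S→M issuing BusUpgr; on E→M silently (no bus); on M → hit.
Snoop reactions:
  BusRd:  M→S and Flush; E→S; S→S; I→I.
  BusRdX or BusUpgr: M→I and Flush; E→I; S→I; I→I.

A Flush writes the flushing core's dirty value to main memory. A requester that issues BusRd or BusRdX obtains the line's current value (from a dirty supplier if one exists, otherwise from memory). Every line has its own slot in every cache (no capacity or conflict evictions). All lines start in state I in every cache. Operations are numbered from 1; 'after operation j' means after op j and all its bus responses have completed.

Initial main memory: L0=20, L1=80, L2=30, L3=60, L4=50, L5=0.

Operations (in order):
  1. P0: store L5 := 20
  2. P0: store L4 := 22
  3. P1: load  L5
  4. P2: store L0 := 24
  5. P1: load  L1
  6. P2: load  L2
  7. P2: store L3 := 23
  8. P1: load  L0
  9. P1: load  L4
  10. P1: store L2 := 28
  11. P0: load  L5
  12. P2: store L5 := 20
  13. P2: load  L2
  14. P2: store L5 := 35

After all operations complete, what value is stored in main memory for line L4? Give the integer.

memory[L4] = 22

step 1: P0: store L5 := 20  ⟶  MII  (L5)  txn=BusRdX  M[L5]=0
step 2: P0: store L4 := 22  ⟶  MII  (L4)  txn=BusRdX  M[L4]=50
step 3: P1: load  L5  ⟶  SSI  (L5)  txn=BusRd+Flush  M[L5]=20
step 4: P2: store L0 := 24  ⟶  IIM  (L0)  txn=BusRdX  M[L0]=20
step 5: P1: load  L1  ⟶  IEI  (L1)  txn=BusRd  M[L1]=80
step 6: P2: load  L2  ⟶  IIE  (L2)  txn=BusRd  M[L2]=30
step 7: P2: store L3 := 23  ⟶  IIM  (L3)  txn=BusRdX  M[L3]=60
step 8: P1: load  L0  ⟶  ISS  (L0)  txn=BusRd+Flush  M[L0]=24
step 9: P1: load  L4  ⟶  SSI  (L4)  txn=BusRd+Flush  M[L4]=22
step 10: P1: store L2 := 28  ⟶  IMI  (L2)  txn=BusRdX  M[L2]=30
step 11: P0: load  L5  ⟶  SSI  (L5)  txn=∅  M[L5]=20
step 12: P2: store L5 := 20  ⟶  IIM  (L5)  txn=BusRdX  M[L5]=20
step 13: P2: load  L2  ⟶  ISS  (L2)  txn=BusRd+Flush  M[L2]=28
step 14: P2: store L5 := 35  ⟶  IIM  (L5)  txn=∅  M[L5]=20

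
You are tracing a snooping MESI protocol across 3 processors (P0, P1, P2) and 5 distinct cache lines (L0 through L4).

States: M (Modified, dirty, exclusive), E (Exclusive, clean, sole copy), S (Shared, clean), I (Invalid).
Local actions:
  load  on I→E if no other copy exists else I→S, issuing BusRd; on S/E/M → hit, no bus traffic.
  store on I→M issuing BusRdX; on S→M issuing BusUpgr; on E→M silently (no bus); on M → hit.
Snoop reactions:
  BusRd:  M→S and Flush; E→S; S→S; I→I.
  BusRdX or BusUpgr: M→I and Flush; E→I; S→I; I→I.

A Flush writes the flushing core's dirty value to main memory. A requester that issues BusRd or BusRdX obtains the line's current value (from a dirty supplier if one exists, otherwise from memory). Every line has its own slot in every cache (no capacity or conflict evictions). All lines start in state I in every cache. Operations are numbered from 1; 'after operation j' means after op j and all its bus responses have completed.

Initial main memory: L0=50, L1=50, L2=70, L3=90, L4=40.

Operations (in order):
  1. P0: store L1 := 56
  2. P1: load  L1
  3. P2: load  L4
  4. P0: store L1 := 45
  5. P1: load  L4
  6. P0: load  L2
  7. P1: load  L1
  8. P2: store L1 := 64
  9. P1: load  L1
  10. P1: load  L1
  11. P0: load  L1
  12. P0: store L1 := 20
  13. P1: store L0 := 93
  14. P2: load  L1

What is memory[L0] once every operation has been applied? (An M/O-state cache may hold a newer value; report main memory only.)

memory[L0] = 50

  op1 P0: store L1 := 56 → M/I/I on L1; bus BusRdX; mem=50
  op2 P1: load  L1 → S/S/I on L1; bus BusRd Flush; mem=56
  op3 P2: load  L4 → I/I/E on L4; bus BusRd; mem=40
  op4 P0: store L1 := 45 → M/I/I on L1; bus BusUpgr; mem=56
  op5 P1: load  L4 → I/S/S on L4; bus BusRd; mem=40
  op6 P0: load  L2 → E/I/I on L2; bus BusRd; mem=70
  op7 P1: load  L1 → S/S/I on L1; bus BusRd Flush; mem=45
  op8 P2: store L1 := 64 → I/I/M on L1; bus BusRdX; mem=45
  op9 P1: load  L1 → I/S/S on L1; bus BusRd Flush; mem=64
  op10 P1: load  L1 → I/S/S on L1; bus (none); mem=64
  op11 P0: load  L1 → S/S/S on L1; bus BusRd; mem=64
  op12 P0: store L1 := 20 → M/I/I on L1; bus BusUpgr; mem=64
  op13 P1: store L0 := 93 → I/M/I on L0; bus BusRdX; mem=50
  op14 P2: load  L1 → S/I/S on L1; bus BusRd Flush; mem=20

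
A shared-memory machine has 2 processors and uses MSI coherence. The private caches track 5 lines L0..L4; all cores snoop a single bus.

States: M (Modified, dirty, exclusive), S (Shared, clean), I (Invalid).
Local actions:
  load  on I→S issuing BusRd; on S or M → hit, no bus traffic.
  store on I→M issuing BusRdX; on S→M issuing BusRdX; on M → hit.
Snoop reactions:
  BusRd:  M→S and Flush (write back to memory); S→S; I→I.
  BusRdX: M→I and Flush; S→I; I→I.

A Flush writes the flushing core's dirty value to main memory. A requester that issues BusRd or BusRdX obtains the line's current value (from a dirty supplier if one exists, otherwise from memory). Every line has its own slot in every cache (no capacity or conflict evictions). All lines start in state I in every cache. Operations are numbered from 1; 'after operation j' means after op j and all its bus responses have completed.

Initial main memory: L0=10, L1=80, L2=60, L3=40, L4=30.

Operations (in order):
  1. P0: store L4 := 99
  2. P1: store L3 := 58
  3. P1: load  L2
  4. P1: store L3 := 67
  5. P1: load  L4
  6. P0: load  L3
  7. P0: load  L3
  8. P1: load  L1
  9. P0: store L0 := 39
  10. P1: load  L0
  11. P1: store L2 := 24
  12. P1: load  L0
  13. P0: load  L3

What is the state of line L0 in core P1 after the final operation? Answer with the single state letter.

state = S

[1] P0: store L4 := 99 | P0:M(99), P1:I | bus: BusRdX
[2] P1: store L3 := 58 | P0:I, P1:M(58) | bus: BusRdX
[3] P1: load  L2 | P0:I, P1:S(60) | bus: BusRd
[4] P1: store L3 := 67 | P0:I, P1:M(67) | bus: none
[5] P1: load  L4 | P0:S(99), P1:S(99) | bus: BusRd,Flush
[6] P0: load  L3 | P0:S(67), P1:S(67) | bus: BusRd,Flush
[7] P0: load  L3 | P0:S(67), P1:S(67) | bus: none
[8] P1: load  L1 | P0:I, P1:S(80) | bus: BusRd
[9] P0: store L0 := 39 | P0:M(39), P1:I | bus: BusRdX
[10] P1: load  L0 | P0:S(39), P1:S(39) | bus: BusRd,Flush
[11] P1: store L2 := 24 | P0:I, P1:M(24) | bus: BusRdX
[12] P1: load  L0 | P0:S(39), P1:S(39) | bus: none
[13] P0: load  L3 | P0:S(67), P1:S(67) | bus: none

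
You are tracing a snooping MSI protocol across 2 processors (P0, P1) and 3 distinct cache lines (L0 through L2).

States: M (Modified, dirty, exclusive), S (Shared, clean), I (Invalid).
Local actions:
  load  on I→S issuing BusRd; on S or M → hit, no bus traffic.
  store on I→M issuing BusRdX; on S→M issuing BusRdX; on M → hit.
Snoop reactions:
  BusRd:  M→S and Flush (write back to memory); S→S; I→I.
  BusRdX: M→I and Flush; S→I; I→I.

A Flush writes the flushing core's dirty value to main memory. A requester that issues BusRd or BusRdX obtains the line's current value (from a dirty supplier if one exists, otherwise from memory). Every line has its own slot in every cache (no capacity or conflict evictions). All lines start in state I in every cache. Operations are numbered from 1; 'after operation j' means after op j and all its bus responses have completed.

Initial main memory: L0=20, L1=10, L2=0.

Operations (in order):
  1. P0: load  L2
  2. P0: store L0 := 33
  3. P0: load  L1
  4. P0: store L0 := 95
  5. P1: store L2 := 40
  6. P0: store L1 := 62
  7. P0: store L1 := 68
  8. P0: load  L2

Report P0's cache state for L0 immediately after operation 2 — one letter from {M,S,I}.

state = M

1. P0: load  L2  bus=[BusRd]  L2: P0=S P1=I  mem[L2]=0
2. P0: store L0 := 33  bus=[BusRdX]  L0: P0=M P1=I  mem[L0]=20
3. P0: load  L1  bus=[BusRd]  L1: P0=S P1=I  mem[L1]=10
4. P0: store L0 := 95  bus=[-]  L0: P0=M P1=I  mem[L0]=20
5. P1: store L2 := 40  bus=[BusRdX]  L2: P0=I P1=M  mem[L2]=0
6. P0: store L1 := 62  bus=[BusRdX]  L1: P0=M P1=I  mem[L1]=10
7. P0: store L1 := 68  bus=[-]  L1: P0=M P1=I  mem[L1]=10
8. P0: load  L2  bus=[BusRd,Flush]  L2: P0=S P1=S  mem[L2]=40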